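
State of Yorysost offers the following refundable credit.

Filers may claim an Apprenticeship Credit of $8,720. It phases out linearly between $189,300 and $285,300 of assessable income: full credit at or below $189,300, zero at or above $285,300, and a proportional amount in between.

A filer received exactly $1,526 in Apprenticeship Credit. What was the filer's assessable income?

$1,526 is 1,526/8,720 of the full $8,720, so 7,194/8,720 of the $96,000 range has been used: income = $189,300 + $96,000 × 7,194/8,720 = $268,500.

$268,500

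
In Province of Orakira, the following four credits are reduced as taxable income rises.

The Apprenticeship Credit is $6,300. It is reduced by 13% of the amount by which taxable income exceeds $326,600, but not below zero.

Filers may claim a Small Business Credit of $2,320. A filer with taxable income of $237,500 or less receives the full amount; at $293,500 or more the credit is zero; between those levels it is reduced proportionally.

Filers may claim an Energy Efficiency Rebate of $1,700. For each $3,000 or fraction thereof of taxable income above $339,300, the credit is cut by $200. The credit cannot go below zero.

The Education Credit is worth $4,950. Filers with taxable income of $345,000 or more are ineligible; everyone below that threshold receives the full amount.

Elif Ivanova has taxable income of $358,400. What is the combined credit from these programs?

Apprenticeship Credit: 13% of the $31,800 excess over $326,600 is $4,134; credit = $6,300 − $4,134 = $2,166.
Small Business Credit: $358,400 is at or above $293,500, so the credit is $0.
Energy Efficiency Rebate: income exceeds $339,300 by $19,100, which is 7 full-or-partial $3,000 increments; reduction = 7 × $200 = $1,400, leaving $300.
Education Credit: $358,400 meets or exceeds the $345,000 cutoff, so the credit is $0.
Total: $2,166 + $0 + $300 + $0 = $2,466.

$2,466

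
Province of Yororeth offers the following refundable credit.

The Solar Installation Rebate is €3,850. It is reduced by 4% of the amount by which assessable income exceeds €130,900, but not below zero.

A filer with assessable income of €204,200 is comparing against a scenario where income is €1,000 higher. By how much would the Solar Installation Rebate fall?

At €204,200 — 4% of the €73,300 excess over €130,900 is €2,932; credit = €3,850 − €2,932 = €918.
At €205,200 — 4% of the €74,300 excess over €130,900 is €2,972; credit = €3,850 − €2,972 = €878.
Lost: €918 − €878 = €40.

€40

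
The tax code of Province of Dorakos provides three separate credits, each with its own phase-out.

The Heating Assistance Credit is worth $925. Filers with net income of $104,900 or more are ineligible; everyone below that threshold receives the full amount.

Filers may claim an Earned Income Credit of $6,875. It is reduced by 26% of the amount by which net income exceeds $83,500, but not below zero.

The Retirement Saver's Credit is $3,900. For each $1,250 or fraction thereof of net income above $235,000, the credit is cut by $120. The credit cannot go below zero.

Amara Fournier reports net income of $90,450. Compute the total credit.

Heating Assistance Credit: $90,450 is below the $104,900 cutoff, so the full $925 applies.
Earned Income Credit: 26% of the $6,950 excess over $83,500 is $1,807; credit = $6,875 − $1,807 = $5,068.
Retirement Saver's Credit: $90,450 is at or below the $235,000 threshold, so the full $3,900 applies.
Total: $925 + $5,068 + $3,900 = $9,893.

$9,893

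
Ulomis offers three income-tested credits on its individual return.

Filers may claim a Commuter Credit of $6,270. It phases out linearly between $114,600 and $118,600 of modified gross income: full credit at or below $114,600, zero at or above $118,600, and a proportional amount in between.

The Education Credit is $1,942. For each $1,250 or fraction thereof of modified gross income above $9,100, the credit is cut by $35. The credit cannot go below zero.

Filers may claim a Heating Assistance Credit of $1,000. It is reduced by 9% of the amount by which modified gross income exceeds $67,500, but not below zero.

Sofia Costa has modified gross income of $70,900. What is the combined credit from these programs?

Commuter Credit: $70,900 is at or below the $114,600 threshold, so the full $6,270 applies.
Education Credit: income exceeds $9,100 by $61,800, which is 50 full-or-partial $1,250 increments; reduction = 50 × $35 = $1,750, leaving $192.
Heating Assistance Credit: 9% of the $3,400 excess over $67,500 is $306; credit = $1,000 − $306 = $694.
Total: $6,270 + $192 + $694 = $7,156.

$7,156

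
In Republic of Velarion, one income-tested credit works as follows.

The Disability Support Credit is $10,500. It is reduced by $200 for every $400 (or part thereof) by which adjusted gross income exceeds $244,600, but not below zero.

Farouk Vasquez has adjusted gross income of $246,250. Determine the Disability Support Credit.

$9,500

Disability Support Credit: income exceeds $244,600 by $1,650, which is 5 full-or-partial $400 increments; reduction = 5 × $200 = $1,000, leaving $9,500.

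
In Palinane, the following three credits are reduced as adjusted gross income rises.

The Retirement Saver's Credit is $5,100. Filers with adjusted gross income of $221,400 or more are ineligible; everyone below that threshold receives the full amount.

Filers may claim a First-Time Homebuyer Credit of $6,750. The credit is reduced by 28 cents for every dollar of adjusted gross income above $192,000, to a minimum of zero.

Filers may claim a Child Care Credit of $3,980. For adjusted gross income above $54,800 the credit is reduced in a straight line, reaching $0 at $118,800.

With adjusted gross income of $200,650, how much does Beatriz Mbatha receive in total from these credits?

$9,428

Retirement Saver's Credit: $200,650 is below the $221,400 cutoff, so the full $5,100 applies.
First-Time Homebuyer Credit: 28% of the $8,650 excess over $192,000 is $2,422; credit = $6,750 − $2,422 = $4,328.
Child Care Credit: $200,650 is at or above $118,800, so the credit is $0.
Total: $5,100 + $4,328 + $0 = $9,428.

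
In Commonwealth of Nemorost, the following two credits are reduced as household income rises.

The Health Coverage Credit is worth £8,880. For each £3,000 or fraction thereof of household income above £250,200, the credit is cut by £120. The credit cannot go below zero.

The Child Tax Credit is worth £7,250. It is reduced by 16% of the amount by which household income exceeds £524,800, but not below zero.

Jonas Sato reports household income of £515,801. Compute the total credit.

£7,250

Health Coverage Credit: income exceeds £250,200 by £265,601 → 89 increments × £120 = £10,680 ≥ base, so the credit is £0.
Child Tax Credit: £515,801 is at or below the £524,800 threshold, so the full £7,250 applies.
Total: £0 + £7,250 = £7,250.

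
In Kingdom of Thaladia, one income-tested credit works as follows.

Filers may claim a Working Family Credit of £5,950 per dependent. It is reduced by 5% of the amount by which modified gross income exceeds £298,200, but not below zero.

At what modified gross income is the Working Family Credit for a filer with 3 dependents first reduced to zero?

£655,200

Full credit = 3 × £5,950 = £17,850.
The credit falls by 5% of each pound above £298,200, so it reaches zero when the excess is £17,850 / 5% = £357,000: income = £298,200 + £357,000 = £655,200.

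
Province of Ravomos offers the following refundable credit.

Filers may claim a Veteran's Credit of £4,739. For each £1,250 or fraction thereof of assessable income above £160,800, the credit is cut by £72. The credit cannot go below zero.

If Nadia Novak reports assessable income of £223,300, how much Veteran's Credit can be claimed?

£1,139

Veteran's Credit: income exceeds £160,800 by £62,500, which is 50 full-or-partial £1,250 increments; reduction = 50 × £72 = £3,600, leaving £1,139.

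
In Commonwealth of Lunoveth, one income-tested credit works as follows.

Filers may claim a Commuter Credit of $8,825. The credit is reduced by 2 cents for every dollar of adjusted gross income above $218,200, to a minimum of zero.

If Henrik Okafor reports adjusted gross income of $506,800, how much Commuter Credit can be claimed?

Commuter Credit: 2% of the $288,600 excess over $218,200 is $5,772; credit = $8,825 − $5,772 = $3,053.

$3,053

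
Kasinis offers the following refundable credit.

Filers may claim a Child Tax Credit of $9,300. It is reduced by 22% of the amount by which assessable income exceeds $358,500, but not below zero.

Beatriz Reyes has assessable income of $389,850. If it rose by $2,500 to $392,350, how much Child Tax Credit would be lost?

At $389,850 — 22% of the $31,350 excess over $358,500 is $6,897; credit = $9,300 − $6,897 = $2,403.
At $392,350 — 22% of the $33,850 excess over $358,500 is $7,447; credit = $9,300 − $7,447 = $1,853.
Lost: $2,403 − $1,853 = $550.

$550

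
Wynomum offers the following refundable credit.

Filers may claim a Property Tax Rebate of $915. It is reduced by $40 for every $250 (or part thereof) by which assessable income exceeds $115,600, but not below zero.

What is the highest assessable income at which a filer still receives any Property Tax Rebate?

$121,100

After 22 increments the reduction is 22 × $40 = $880, leaving $35; one more increment wipes it out. Increment 22 ends at excess 22 × $250 = $5,500, so the highest qualifying income is $115,600 + $5,500 = $121,100.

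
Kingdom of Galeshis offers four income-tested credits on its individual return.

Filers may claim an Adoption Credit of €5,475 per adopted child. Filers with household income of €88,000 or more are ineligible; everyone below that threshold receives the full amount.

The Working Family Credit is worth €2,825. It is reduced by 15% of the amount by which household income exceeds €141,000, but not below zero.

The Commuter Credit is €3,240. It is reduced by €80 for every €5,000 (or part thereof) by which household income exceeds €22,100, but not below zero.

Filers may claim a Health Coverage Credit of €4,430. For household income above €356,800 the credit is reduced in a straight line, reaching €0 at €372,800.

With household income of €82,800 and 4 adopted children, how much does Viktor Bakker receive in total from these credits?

Adoption Credit: base = 4 × €5,475 = €21,900. €82,800 is below the €88,000 cutoff, so the full €21,900 applies.
Working Family Credit: €82,800 is at or below the €141,000 threshold, so the full €2,825 applies.
Commuter Credit: income exceeds €22,100 by €60,700, which is 13 full-or-partial €5,000 increments; reduction = 13 × €80 = €1,040, leaving €2,200.
Health Coverage Credit: €82,800 is at or below the €356,800 threshold, so the full €4,430 applies.
Total: €21,900 + €2,825 + €2,200 + €4,430 = €31,355.

€31,355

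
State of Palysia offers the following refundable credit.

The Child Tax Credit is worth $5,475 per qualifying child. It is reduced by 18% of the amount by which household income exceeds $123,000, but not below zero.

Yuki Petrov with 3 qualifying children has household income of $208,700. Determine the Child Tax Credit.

Child Tax Credit: base = 3 × $5,475 = $16,425. 18% of the $85,700 excess over $123,000 is $15,426; credit = $16,425 − $15,426 = $999.

$999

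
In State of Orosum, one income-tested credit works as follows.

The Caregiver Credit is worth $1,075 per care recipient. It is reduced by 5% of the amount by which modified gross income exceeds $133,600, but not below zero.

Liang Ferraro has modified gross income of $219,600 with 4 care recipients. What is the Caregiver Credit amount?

Caregiver Credit: base = 4 × $1,075 = $4,300. 5% of the $86,000 excess over $133,600 is $4,300 ≥ base, so the credit is $0.

$0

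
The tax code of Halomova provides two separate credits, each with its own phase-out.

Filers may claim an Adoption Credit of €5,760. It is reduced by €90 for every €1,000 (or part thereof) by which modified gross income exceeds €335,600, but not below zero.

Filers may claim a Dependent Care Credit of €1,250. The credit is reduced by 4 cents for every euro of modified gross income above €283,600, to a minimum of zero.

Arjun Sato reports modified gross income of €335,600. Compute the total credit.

Adoption Credit: €335,600 is at or below the €335,600 threshold, so the full €5,760 applies.
Dependent Care Credit: 4% of the €52,000 excess over €283,600 is €2,080 ≥ base, so the credit is €0.
Total: €5,760 + €0 = €5,760.

€5,760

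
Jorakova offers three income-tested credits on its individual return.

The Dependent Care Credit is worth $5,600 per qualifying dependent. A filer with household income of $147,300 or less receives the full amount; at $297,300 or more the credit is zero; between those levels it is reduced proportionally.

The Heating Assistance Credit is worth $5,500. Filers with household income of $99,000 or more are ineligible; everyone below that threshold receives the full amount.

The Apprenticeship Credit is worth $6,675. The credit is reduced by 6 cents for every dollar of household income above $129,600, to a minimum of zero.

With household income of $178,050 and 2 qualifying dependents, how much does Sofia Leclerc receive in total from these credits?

Dependent Care Credit: base = 2 × $5,600 = $11,200. $178,050 is $30,750 into a $150,000 phase-out range, leaving 119,250/150,000 of the credit: $11,200 × 119,250/150,000 = $8,904.
Heating Assistance Credit: $178,050 meets or exceeds the $99,000 cutoff, so the credit is $0.
Apprenticeship Credit: 6% of the $48,450 excess over $129,600 is $2,907; credit = $6,675 − $2,907 = $3,768.
Total: $8,904 + $0 + $3,768 = $12,672.

$12,672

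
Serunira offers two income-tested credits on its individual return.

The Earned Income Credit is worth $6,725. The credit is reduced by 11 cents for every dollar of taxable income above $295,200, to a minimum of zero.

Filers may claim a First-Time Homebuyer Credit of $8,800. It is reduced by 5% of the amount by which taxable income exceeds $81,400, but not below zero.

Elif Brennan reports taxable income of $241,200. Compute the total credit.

Earned Income Credit: $241,200 is at or below the $295,200 threshold, so the full $6,725 applies.
First-Time Homebuyer Credit: 5% of the $159,800 excess over $81,400 is $7,990; credit = $8,800 − $7,990 = $810.
Total: $6,725 + $810 = $7,535.

$7,535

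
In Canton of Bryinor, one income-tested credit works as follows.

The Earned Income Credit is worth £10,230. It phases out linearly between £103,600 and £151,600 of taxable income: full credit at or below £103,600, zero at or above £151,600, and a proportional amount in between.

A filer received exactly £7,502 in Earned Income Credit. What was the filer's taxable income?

£116,400

£7,502 is 7,502/10,230 of the full £10,230, so 2,728/10,230 of the £48,000 range has been used: income = £103,600 + £48,000 × 2,728/10,230 = £116,400.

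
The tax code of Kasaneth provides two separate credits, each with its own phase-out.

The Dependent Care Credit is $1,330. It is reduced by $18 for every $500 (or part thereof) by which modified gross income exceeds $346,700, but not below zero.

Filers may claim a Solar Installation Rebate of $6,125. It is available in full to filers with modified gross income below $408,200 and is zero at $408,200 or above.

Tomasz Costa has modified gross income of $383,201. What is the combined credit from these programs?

$6,125

Dependent Care Credit: income exceeds $346,700 by $36,501 → 74 increments × $18 = $1,332 ≥ base, so the credit is $0.
Solar Installation Rebate: $383,201 is below the $408,200 cutoff, so the full $6,125 applies.
Total: $0 + $6,125 = $6,125.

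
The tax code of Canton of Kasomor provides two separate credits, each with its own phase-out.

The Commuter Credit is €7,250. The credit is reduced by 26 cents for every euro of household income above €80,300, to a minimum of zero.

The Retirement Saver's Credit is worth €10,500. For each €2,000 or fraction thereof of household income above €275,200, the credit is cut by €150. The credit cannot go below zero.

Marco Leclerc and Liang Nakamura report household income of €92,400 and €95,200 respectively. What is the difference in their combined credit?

Marco (€92,400): Commuter Credit: 26% of the €12,100 excess over €80,300 is €3,146; credit = €7,250 − €3,146 = €4,104. Retirement Saver's Credit: €92,400 is at or below the €275,200 threshold, so the full €10,500 applies. total €4,104 + €10,500 = €14,604
Liang (€95,200): Commuter Credit: 26% of the €14,900 excess over €80,300 is €3,874; credit = €7,250 − €3,874 = €3,376. Retirement Saver's Credit: €95,200 is at or below the €275,200 threshold, so the full €10,500 applies. total €3,376 + €10,500 = €13,876
Difference: |€14,604 − €13,876| = €728.

€728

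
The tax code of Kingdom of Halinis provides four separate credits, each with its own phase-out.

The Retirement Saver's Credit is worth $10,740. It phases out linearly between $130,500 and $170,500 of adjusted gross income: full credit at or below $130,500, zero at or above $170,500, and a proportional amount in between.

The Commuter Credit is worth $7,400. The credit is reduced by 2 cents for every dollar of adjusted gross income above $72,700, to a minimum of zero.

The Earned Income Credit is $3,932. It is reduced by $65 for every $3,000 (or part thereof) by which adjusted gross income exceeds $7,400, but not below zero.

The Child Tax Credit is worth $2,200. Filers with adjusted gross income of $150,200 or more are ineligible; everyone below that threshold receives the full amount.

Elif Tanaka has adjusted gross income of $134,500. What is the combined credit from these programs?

$19,167

Retirement Saver's Credit: $134,500 is $4,000 into a $40,000 phase-out range, leaving 36,000/40,000 of the credit: $10,740 × 36,000/40,000 = $9,666.
Commuter Credit: 2% of the $61,800 excess over $72,700 is $1,236; credit = $7,400 − $1,236 = $6,164.
Earned Income Credit: income exceeds $7,400 by $127,100, which is 43 full-or-partial $3,000 increments; reduction = 43 × $65 = $2,795, leaving $1,137.
Child Tax Credit: $134,500 is below the $150,200 cutoff, so the full $2,200 applies.
Total: $9,666 + $6,164 + $1,137 + $2,200 = $19,167.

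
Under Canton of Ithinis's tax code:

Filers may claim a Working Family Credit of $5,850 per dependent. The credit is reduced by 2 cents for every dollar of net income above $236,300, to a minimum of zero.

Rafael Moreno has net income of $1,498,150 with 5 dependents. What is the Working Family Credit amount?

$4,013

Working Family Credit: base = 5 × $5,850 = $29,250. 2% of the $1,261,850 excess over $236,300 is $25,237; credit = $29,250 − $25,237 = $4,013.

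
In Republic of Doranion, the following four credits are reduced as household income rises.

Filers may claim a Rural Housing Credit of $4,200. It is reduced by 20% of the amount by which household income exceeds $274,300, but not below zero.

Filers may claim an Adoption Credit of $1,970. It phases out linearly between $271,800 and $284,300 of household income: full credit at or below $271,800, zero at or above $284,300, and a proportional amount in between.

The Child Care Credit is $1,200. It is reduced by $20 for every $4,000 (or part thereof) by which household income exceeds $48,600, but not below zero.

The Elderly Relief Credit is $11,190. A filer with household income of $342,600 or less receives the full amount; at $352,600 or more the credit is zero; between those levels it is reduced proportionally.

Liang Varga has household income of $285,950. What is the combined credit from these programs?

Rural Housing Credit: 20% of the $11,650 excess over $274,300 is $2,330; credit = $4,200 − $2,330 = $1,870.
Adoption Credit: $285,950 is at or above $284,300, so the credit is $0.
Child Care Credit: income exceeds $48,600 by $237,350 → 60 increments × $20 = $1,200 ≥ base, so the credit is $0.
Elderly Relief Credit: $285,950 is at or below the $342,600 threshold, so the full $11,190 applies.
Total: $1,870 + $0 + $0 + $11,190 = $13,060.

$13,060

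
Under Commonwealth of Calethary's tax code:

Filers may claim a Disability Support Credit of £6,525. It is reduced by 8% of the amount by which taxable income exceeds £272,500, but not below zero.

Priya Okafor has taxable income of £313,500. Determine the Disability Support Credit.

Disability Support Credit: 8% of the £41,000 excess over £272,500 is £3,280; credit = £6,525 − £3,280 = £3,245.

£3,245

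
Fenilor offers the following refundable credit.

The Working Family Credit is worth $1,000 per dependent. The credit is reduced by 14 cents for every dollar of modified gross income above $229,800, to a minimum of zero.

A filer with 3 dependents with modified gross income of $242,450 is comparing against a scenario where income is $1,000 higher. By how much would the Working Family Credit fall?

$140

At $242,450 — base = 3 × $1,000 = $3,000. 14% of the $12,650 excess over $229,800 is $1,771; credit = $3,000 − $1,771 = $1,229.
At $243,450 — base = 3 × $1,000 = $3,000. 14% of the $13,650 excess over $229,800 is $1,911; credit = $3,000 − $1,911 = $1,089.
Lost: $1,229 − $1,089 = $140.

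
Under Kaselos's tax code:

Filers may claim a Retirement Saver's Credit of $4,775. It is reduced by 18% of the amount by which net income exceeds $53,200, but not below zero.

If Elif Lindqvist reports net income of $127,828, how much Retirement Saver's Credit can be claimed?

Retirement Saver's Credit: 18% of the $74,628 excess over $53,200 is $13,433.04 ≥ base, so the credit is $0.

$0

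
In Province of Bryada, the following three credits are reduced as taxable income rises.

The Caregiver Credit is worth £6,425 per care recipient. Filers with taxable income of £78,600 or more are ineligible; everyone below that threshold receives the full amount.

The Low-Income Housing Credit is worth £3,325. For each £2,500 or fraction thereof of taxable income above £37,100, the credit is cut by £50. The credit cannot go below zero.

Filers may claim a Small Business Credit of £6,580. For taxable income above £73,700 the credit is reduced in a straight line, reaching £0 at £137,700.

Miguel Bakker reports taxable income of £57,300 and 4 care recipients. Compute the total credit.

£35,155

Caregiver Credit: base = 4 × £6,425 = £25,700. £57,300 is below the £78,600 cutoff, so the full £25,700 applies.
Low-Income Housing Credit: income exceeds £37,100 by £20,200, which is 9 full-or-partial £2,500 increments; reduction = 9 × £50 = £450, leaving £2,875.
Small Business Credit: £57,300 is at or below the £73,700 threshold, so the full £6,580 applies.
Total: £25,700 + £2,875 + £6,580 = £35,155.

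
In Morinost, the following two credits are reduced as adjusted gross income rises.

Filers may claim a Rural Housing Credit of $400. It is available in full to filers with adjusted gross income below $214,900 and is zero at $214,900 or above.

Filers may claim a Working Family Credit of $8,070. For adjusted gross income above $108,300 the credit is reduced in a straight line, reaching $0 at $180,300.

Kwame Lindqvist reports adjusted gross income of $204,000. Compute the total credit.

$400

Rural Housing Credit: $204,000 is below the $214,900 cutoff, so the full $400 applies.
Working Family Credit: $204,000 is at or above $180,300, so the credit is $0.
Total: $400 + $0 = $400.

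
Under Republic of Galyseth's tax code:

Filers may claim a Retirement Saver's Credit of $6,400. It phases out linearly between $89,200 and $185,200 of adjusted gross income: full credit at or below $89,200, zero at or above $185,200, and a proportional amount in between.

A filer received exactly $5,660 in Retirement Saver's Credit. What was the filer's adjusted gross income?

$5,660 is 5,660/6,400 of the full $6,400, so 740/6,400 of the $96,000 range has been used: income = $89,200 + $96,000 × 740/6,400 = $100,300.

$100,300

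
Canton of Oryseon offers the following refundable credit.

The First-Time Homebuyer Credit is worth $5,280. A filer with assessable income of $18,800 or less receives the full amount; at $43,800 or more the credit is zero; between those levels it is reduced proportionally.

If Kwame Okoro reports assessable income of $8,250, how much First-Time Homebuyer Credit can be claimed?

First-Time Homebuyer Credit: $8,250 is at or below the $18,800 threshold, so the full $5,280 applies.

$5,280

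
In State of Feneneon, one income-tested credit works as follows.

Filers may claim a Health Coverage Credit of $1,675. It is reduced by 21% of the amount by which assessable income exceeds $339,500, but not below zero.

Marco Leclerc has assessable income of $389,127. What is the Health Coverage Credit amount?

Health Coverage Credit: 21% of the $49,627 excess over $339,500 is $10,421.67 ≥ base, so the credit is $0.

$0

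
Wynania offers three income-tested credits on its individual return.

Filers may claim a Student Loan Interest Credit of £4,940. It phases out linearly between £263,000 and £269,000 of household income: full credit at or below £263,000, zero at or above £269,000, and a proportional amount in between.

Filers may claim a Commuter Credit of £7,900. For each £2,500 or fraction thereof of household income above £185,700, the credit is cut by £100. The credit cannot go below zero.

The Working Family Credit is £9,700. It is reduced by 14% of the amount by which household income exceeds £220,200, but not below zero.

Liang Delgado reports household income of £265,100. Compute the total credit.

Student Loan Interest Credit: £265,100 is £2,100 into a £6,000 phase-out range, leaving 3,900/6,000 of the credit: £4,940 × 3,900/6,000 = £3,211.
Commuter Credit: income exceeds £185,700 by £79,400, which is 32 full-or-partial £2,500 increments; reduction = 32 × £100 = £3,200, leaving £4,700.
Working Family Credit: 14% of the £44,900 excess over £220,200 is £6,286; credit = £9,700 − £6,286 = £3,414.
Total: £3,211 + £4,700 + £3,414 = £11,325.

£11,325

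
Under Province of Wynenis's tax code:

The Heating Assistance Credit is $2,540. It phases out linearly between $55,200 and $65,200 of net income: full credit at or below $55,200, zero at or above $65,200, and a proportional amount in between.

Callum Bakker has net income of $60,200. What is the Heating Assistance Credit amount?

$1,270

Heating Assistance Credit: $60,200 is $5,000 into a $10,000 phase-out range, leaving 5,000/10,000 of the credit: $2,540 × 5,000/10,000 = $1,270.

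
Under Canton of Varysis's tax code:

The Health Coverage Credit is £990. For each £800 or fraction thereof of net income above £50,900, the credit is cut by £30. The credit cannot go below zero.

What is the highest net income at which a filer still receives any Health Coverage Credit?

After 32 increments the reduction is 32 × £30 = £960, leaving £30; one more increment wipes it out. Increment 32 ends at excess 32 × £800 = £25,600, so the highest qualifying income is £50,900 + £25,600 = £76,500.

£76,500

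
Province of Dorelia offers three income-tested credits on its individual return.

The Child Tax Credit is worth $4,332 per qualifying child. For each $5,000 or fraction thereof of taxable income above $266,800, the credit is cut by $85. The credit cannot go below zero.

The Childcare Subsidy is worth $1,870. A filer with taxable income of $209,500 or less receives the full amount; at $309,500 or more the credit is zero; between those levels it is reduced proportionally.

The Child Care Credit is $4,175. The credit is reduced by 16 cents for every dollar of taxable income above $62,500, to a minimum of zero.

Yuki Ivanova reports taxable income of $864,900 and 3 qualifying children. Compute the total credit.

Child Tax Credit: base = 3 × $4,332 = $12,996. income exceeds $266,800 by $598,100, which is 120 full-or-partial $5,000 increments; reduction = 120 × $85 = $10,200, leaving $2,796.
Childcare Subsidy: $864,900 is at or above $309,500, so the credit is $0.
Child Care Credit: 16% of the $802,400 excess over $62,500 is $128,384 ≥ base, so the credit is $0.
Total: $2,796 + $0 + $0 = $2,796.

$2,796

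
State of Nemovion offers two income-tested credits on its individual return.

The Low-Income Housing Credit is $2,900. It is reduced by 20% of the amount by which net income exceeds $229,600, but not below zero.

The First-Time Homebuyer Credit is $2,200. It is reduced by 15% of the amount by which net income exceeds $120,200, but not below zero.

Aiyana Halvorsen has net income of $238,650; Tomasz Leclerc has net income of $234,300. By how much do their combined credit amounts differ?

$870

Aiyana ($238,650): Low-Income Housing Credit: 20% of the $9,050 excess over $229,600 is $1,810; credit = $2,900 − $1,810 = $1,090. First-Time Homebuyer Credit: 15% of the $118,450 excess over $120,200 is $17,767.50 ≥ base, so the credit is $0. total $1,090 + $0 = $1,090
Tomasz ($234,300): Low-Income Housing Credit: 20% of the $4,700 excess over $229,600 is $940; credit = $2,900 − $940 = $1,960. First-Time Homebuyer Credit: 15% of the $114,100 excess over $120,200 is $17,115 ≥ base, so the credit is $0. total $1,960 + $0 = $1,960
Difference: |$1,090 − $1,960| = $870.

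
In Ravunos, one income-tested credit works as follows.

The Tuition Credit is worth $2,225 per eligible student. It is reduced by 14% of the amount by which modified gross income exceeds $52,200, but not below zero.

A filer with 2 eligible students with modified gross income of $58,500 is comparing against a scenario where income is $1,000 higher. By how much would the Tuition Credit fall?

$140

At $58,500 — base = 2 × $2,225 = $4,450. 14% of the $6,300 excess over $52,200 is $882; credit = $4,450 − $882 = $3,568.
At $59,500 — base = 2 × $2,225 = $4,450. 14% of the $7,300 excess over $52,200 is $1,022; credit = $4,450 − $1,022 = $3,428.
Lost: $3,568 − $3,428 = $140.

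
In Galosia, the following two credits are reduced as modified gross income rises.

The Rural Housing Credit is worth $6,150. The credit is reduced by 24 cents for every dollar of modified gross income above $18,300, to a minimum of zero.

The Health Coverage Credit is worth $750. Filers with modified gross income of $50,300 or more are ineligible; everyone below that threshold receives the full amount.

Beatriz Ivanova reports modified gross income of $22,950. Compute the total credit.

$5,784

Rural Housing Credit: 24% of the $4,650 excess over $18,300 is $1,116; credit = $6,150 − $1,116 = $5,034.
Health Coverage Credit: $22,950 is below the $50,300 cutoff, so the full $750 applies.
Total: $5,034 + $750 = $5,784.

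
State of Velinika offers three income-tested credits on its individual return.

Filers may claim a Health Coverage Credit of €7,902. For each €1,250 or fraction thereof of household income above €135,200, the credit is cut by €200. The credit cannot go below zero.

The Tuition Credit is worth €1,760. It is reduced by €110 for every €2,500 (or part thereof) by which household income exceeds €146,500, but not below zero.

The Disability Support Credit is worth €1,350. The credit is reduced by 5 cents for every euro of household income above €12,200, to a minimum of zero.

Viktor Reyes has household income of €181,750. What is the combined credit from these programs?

Health Coverage Credit: income exceeds €135,200 by €46,550, which is 38 full-or-partial €1,250 increments; reduction = 38 × €200 = €7,600, leaving €302.
Tuition Credit: income exceeds €146,500 by €35,250, which is 15 full-or-partial €2,500 increments; reduction = 15 × €110 = €1,650, leaving €110.
Disability Support Credit: 5% of the €169,550 excess over €12,200 is €8,477.50 ≥ base, so the credit is €0.
Total: €302 + €110 + €0 = €412.

€412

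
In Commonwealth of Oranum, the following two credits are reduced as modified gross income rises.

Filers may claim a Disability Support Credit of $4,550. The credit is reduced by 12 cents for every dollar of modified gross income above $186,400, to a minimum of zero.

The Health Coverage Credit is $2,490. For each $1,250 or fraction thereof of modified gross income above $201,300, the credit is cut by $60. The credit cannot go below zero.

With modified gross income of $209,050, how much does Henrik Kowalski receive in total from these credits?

Disability Support Credit: 12% of the $22,650 excess over $186,400 is $2,718; credit = $4,550 − $2,718 = $1,832.
Health Coverage Credit: income exceeds $201,300 by $7,750, which is 7 full-or-partial $1,250 increments; reduction = 7 × $60 = $420, leaving $2,070.
Total: $1,832 + $2,070 = $3,902.

$3,902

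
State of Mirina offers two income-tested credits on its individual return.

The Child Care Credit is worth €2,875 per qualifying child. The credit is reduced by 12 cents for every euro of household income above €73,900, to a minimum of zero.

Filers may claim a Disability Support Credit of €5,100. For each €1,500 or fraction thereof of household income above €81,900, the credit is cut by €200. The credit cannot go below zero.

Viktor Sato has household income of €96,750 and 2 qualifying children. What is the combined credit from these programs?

€6,108

Child Care Credit: base = 2 × €2,875 = €5,750. 12% of the €22,850 excess over €73,900 is €2,742; credit = €5,750 − €2,742 = €3,008.
Disability Support Credit: income exceeds €81,900 by €14,850, which is 10 full-or-partial €1,500 increments; reduction = 10 × €200 = €2,000, leaving €3,100.
Total: €3,008 + €3,100 = €6,108.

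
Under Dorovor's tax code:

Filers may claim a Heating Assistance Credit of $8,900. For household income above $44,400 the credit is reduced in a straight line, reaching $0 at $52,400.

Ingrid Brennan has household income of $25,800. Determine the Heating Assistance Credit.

$8,900

Heating Assistance Credit: $25,800 is at or below the $44,400 threshold, so the full $8,900 applies.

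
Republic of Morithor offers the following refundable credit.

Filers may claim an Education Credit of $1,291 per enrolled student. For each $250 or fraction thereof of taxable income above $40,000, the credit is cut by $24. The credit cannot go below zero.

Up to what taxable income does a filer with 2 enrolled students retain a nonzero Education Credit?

$66,750

Full credit = 2 × $1,291 = $2,582.
After 107 increments the reduction is 107 × $24 = $2,568, leaving $14; one more increment wipes it out. Increment 107 ends at excess 107 × $250 = $26,750, so the highest qualifying income is $40,000 + $26,750 = $66,750.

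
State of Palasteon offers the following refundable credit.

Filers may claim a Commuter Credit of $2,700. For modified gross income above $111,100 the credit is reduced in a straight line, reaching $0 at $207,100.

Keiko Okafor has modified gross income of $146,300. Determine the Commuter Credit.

Commuter Credit: $146,300 is $35,200 into a $96,000 phase-out range, leaving 60,800/96,000 of the credit: $2,700 × 60,800/96,000 = $1,710.

$1,710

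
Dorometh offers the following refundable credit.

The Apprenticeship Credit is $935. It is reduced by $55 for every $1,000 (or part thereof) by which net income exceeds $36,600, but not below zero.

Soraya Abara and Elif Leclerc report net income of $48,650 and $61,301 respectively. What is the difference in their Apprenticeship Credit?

$220

Soraya ($48,650): Apprenticeship Credit: income exceeds $36,600 by $12,050, which is 13 full-or-partial $1,000 increments; reduction = 13 × $55 = $715, leaving $220.
Elif ($61,301): Apprenticeship Credit: income exceeds $36,600 by $24,701 → 25 increments × $55 = $1,375 ≥ base, so the credit is $0.
Difference: |$220 − $0| = $220.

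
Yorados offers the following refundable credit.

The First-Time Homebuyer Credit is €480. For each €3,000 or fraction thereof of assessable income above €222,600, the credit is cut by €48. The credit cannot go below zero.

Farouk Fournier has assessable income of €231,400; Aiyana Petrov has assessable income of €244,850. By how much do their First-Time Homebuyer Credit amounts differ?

€240

Farouk (€231,400): First-Time Homebuyer Credit: income exceeds €222,600 by €8,800, which is 3 full-or-partial €3,000 increments; reduction = 3 × €48 = €144, leaving €336.
Aiyana (€244,850): First-Time Homebuyer Credit: income exceeds €222,600 by €22,250, which is 8 full-or-partial €3,000 increments; reduction = 8 × €48 = €384, leaving €96.
Difference: |€336 − €96| = €240.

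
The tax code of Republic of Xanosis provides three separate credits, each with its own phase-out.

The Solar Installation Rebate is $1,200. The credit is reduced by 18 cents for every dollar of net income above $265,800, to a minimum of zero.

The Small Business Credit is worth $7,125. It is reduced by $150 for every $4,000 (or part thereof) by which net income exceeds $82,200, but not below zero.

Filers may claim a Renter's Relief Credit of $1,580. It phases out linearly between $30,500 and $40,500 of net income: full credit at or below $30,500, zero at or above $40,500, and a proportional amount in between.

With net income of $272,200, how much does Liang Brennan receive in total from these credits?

$48

Solar Installation Rebate: 18% of the $6,400 excess over $265,800 is $1,152; credit = $1,200 − $1,152 = $48.
Small Business Credit: income exceeds $82,200 by $190,000 → 48 increments × $150 = $7,200 ≥ base, so the credit is $0.
Renter's Relief Credit: $272,200 is at or above $40,500, so the credit is $0.
Total: $48 + $0 + $0 = $48.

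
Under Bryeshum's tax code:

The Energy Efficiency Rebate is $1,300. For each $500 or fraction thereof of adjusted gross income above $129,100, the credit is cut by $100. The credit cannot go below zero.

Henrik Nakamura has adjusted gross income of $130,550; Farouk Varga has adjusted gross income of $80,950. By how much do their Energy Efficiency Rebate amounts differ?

Henrik ($130,550): Energy Efficiency Rebate: income exceeds $129,100 by $1,450, which is 3 full-or-partial $500 increments; reduction = 3 × $100 = $300, leaving $1,000.
Farouk ($80,950): Energy Efficiency Rebate: $80,950 is at or below the $129,100 threshold, so the full $1,300 applies.
Difference: |$1,000 − $1,300| = $300.

$300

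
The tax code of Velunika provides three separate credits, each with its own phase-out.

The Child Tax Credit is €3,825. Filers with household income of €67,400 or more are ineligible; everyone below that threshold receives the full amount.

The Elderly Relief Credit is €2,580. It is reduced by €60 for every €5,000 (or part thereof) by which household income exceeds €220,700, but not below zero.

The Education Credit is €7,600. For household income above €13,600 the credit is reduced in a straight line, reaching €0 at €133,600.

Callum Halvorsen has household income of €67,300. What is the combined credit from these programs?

Child Tax Credit: €67,300 is below the €67,400 cutoff, so the full €3,825 applies.
Elderly Relief Credit: €67,300 is at or below the €220,700 threshold, so the full €2,580 applies.
Education Credit: €67,300 is €53,700 into a €120,000 phase-out range, leaving 66,300/120,000 of the credit: €7,600 × 66,300/120,000 = €4,199.
Total: €3,825 + €2,580 + €4,199 = €10,604.

€10,604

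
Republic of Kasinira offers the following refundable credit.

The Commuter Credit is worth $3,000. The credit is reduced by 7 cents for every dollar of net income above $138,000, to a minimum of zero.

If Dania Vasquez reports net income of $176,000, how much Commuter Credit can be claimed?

$340

Commuter Credit: 7% of the $38,000 excess over $138,000 is $2,660; credit = $3,000 − $2,660 = $340.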